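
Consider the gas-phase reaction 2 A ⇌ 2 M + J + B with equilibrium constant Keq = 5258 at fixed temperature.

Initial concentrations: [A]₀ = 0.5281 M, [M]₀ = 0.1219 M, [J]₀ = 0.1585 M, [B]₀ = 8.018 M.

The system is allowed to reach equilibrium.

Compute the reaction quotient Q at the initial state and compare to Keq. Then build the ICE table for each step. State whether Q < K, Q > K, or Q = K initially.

Q₀ = 0.06771; Q < K (proceeds forward)

Q₀ = 0.06771 vs Keq = 5258 ⇒ Q<K, forward
Step 1:
                  A         M         J         B
  I          0.5281    0.1219    0.1585     8.018
  C         -0.5119    0.5119     0.256     0.256
  E         0.01619    0.6338    0.4145     8.274
  solve Keq expr → x = 0.256; check Q = 5258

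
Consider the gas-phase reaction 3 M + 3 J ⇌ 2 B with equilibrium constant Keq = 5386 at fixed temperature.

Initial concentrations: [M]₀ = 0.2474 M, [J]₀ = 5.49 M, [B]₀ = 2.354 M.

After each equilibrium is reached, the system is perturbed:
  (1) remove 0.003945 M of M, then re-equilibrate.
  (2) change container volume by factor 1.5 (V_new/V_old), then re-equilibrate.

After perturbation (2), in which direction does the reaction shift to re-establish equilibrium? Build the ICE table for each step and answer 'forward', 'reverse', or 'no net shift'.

Q₀ = 2.212 vs Keq = 5386 ⇒ Q<K, forward
Step 1:
                   M          J          B
  I           0.2474       5.49      2.354
  C          -0.2274    -0.2274     0.1516
  E             0.02      5.263      2.506
  solve Keq expr → x = 0.0758; check Q = 5386
Then remove 0.003945 M of M.
Step 2:
                   M          J          B
  I          0.01605      5.263      2.506
  C         0.003916   0.003916  -0.002611
  E          0.01997      5.267      2.503
  solve Keq expr → x = -0.001305; check Q = 5386
Then change container volume by factor 1.5 (V_new/V_old).
Step 3:
                   M          J          B
  I          0.01331      3.511      1.669
  C         0.009428   0.009428  -0.006285
  E          0.02274       3.52      1.662
  solve Keq expr → x = -0.003143; check Q = 5386

Direction: reverse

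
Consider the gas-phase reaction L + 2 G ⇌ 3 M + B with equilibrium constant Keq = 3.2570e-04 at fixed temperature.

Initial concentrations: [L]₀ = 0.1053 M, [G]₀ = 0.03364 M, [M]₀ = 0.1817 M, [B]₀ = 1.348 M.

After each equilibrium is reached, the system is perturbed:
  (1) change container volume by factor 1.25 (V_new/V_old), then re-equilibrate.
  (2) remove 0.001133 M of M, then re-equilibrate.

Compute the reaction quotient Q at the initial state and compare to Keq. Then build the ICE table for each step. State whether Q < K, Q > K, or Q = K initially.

Q₀ = 67.86 vs Keq = 3.2570e-04 ⇒ Q>K, reverse
Step 1:
                  L         G         M         B
  I          0.1053   0.03364    0.1817     1.348
  C         0.05734    0.1147    -0.172  -0.05734
  E          0.1626    0.1483  0.009666     1.291
  solve Keq expr → x = -0.05734; check Q = 3.2570e-04
Then change container volume by factor 1.25 (V_new/V_old).
Step 2:
                  L         G         M         B
  I          0.1301    0.1187  0.007733     1.033
  C       -1.9152e-04 -3.8304e-04 5.7456e-04 1.9152e-04
  E          0.1299    0.1183  0.008307     1.033
  solve Keq expr → x = 1.9152e-04; check Q = 3.2570e-04
Then remove 0.001133 M of M.
Step 3:
                  L         G         M         B
  I          0.1299    0.1183  0.007174     1.033
  C       -3.6341e-04 -7.2683e-04   0.00109 3.6341e-04
  E          0.1296    0.1176  0.008264     1.033
  solve Keq expr → x = 3.6341e-04; check Q = 3.2570e-04

Q₀ = 67.86; Q > K (proceeds reverse)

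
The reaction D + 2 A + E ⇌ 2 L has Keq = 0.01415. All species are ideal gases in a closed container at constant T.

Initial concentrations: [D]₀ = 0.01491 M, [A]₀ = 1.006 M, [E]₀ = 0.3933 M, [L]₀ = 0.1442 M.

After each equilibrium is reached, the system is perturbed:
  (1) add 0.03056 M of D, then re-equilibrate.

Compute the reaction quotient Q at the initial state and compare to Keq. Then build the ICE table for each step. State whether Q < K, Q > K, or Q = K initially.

Q₀ = 3.504; Q > K (proceeds reverse)

Q₀ = 3.504 vs Keq = 0.01415 ⇒ Q>K, reverse
Step 1:
                   D          A          E          L
  init       0.01491      1.006     0.3933     0.1442
  Δ          0.05978     0.1196    0.05978    -0.1196
  eq         0.07469      1.126     0.4531    0.02463
  solve Keq expr → x = -0.05978; check Q = 0.01415
Then add 0.03056 M of D.
Step 2:
                   D          A          E          L
  init        0.1053      1.126     0.4531    0.02463
  Δ        -0.002073  -0.004146  -0.002073   0.004146
  eq          0.1032      1.121      0.451    0.02878
  solve Keq expr → x = 0.002073; check Q = 0.01415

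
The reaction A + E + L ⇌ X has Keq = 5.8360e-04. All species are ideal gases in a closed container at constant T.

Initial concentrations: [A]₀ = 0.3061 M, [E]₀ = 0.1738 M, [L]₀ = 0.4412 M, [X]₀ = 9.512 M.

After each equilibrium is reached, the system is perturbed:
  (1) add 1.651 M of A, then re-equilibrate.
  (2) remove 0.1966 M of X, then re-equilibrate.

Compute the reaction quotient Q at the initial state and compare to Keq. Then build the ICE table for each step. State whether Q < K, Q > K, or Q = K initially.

Q₀ = 405.3; Q > K (proceeds reverse)

Q₀ = 405.3 vs Keq = 5.8360e-04 ⇒ Q>K, reverse
Step 1:
                  A         E         L         X
  init       0.3061    0.1738    0.4412     9.512
  Δ           9.036     9.036     9.036    -9.036
  eq          9.342      9.21     9.477    0.4759
  solve Keq expr → x = -9.036; check Q = 5.8360e-04
Then add 1.651 M of A.
Step 2:
                  A         E         L         X
  init        10.99      9.21     9.477    0.4759
  Δ        -0.07191  -0.07191  -0.07191   0.07191
  eq          10.92     9.138     9.405    0.5478
  solve Keq expr → x = 0.07191; check Q = 5.8360e-04
Then remove 0.1966 M of X.
Step 3:
                  A         E         L         X
  init        10.92     9.138     9.405    0.3512
  Δ         -0.1687   -0.1687   -0.1687    0.1687
  eq          10.75     8.969     9.237    0.5199
  solve Keq expr → x = 0.1687; check Q = 5.8360e-04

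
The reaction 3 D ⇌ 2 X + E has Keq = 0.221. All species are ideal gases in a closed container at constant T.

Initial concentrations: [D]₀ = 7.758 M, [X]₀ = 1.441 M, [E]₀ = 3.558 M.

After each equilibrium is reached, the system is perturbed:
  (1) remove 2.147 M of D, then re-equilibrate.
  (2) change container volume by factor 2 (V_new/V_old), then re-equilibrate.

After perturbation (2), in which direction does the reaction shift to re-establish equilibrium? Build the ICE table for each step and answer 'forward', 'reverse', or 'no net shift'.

Q₀ = 0.01582 vs Keq = 0.221 ⇒ Q<K, forward
Step 1:
                   D          X          E
  Initial      7.758      1.441      3.558
  Change      -2.242      1.494     0.7472
  Equil        5.516      2.935      4.305
  solve Keq expr → x = 0.7472; check Q = 0.221
Then remove 2.147 M of D.
Step 2:
                   D          X          E
  Initial      3.369      2.935      4.305
  Change       1.076    -0.7174    -0.3587
  Equil        4.445      2.218      3.947
  solve Keq expr → x = -0.3587; check Q = 0.221
Then change container volume by factor 2 (V_new/V_old).
Step 3:
                   D          X          E
  Initial      2.223      1.109      1.973
  Change           0          0          0
  Equil        2.223      1.109      1.973
  solve Keq expr → x = 0; check Q = 0.221

Direction: no net shift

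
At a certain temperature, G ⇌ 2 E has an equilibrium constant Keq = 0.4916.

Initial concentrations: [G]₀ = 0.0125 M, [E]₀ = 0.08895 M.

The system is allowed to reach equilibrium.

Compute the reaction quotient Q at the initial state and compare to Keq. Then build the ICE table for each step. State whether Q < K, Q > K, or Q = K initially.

Q₀ = 0.633 vs Keq = 0.4916 ⇒ Q>K, reverse
Step 1:
                   G          E
  Initial     0.0125    0.08895
  Change    0.002106  -0.004213
  Equil      0.01461    0.08474
  solve Keq expr → x = -0.002106; check Q = 0.4916

Q₀ = 0.633; Q > K (proceeds reverse)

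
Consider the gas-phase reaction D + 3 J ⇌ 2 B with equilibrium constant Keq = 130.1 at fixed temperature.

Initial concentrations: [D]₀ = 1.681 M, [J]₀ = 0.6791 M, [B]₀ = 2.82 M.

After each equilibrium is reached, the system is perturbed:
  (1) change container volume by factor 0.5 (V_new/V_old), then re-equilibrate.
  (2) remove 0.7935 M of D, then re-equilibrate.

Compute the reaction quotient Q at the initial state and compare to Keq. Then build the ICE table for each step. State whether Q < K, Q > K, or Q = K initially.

Q₀ = 15.11 vs Keq = 130.1 ⇒ Q<K, forward
Step 1:
                   D          J          B
  I            1.681     0.6791       2.82
  C          -0.1078    -0.3234     0.2156
  E            1.573     0.3557      3.036
  solve Keq expr → x = 0.1078; check Q = 130.1
Then change container volume by factor 0.5 (V_new/V_old).
Step 2:
                   D          J          B
  I            3.146     0.7115      6.071
  C         -0.08365     -0.251     0.1673
  E            3.063     0.4605      6.238
  solve Keq expr → x = 0.08365; check Q = 130.1
Then remove 0.7935 M of D.
Step 3:
                   D          J          B
  I            2.269     0.4605      6.238
  C          0.01521    0.04563   -0.03042
  E            2.284     0.5062      6.208
  solve Keq expr → x = -0.01521; check Q = 130.1

Q₀ = 15.11; Q < K (proceeds forward)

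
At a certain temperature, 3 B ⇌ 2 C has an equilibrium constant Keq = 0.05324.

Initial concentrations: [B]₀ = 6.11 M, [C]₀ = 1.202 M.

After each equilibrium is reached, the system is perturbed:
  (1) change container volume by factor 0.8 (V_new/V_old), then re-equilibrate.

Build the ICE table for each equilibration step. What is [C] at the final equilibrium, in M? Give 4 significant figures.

[C]_eq = 2.949 M

Q₀ = 0.006334 vs Keq = 0.05324 ⇒ Q<K, forward
Step 1:
                    B           C
  Initial        6.11       1.202
  Change       -1.558       1.039
  Equil         4.552       2.241
  solve Keq expr → x = 0.5194; check Q = 0.05324
Then change container volume by factor 0.8 (V_new/V_old).
Step 2:
                    B           C
  Initial        5.69       2.801
  Change      -0.2228      0.1485
  Equil         5.467       2.949
  solve Keq expr → x = 0.07426; check Q = 0.05324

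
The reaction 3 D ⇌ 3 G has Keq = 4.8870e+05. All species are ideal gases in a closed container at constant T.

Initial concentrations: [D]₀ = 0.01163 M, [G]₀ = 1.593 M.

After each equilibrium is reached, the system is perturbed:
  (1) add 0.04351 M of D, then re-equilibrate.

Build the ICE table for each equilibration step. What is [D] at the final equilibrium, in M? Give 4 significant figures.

Q₀ = 2.5699e+06 vs Keq = 4.8870e+05 ⇒ Q>K, reverse
Step 1:
                   D          G
  I          0.01163      1.593
  C         0.008486  -0.008486
  E          0.02012      1.585
  solve Keq expr → x = -0.002829; check Q = 4.8870e+05
Then add 0.04351 M of D.
Step 2:
                   D          G
  I          0.06363      1.585
  C         -0.04296    0.04296
  E          0.02066      1.627
  solve Keq expr → x = 0.01432; check Q = 4.8870e+05

[D]_eq = 0.02066 M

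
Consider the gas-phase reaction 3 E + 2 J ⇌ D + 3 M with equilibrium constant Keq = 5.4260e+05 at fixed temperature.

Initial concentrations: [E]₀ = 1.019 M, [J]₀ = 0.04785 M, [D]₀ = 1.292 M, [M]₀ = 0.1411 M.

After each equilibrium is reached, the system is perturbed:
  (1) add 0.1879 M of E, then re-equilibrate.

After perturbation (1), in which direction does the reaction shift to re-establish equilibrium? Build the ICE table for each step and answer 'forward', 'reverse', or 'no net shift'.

Q₀ = 1.498 vs Keq = 5.4260e+05 ⇒ Q<K, forward
Step 1:
                  E         J         D         M
  init        1.019   0.04785     1.292    0.1411
  Δ        -0.07153  -0.04768   0.02384   0.07153
  eq         0.9475 1.6555e-04     1.316    0.2126
  solve Keq expr → x = 0.02384; check Q = 5.4260e+05
Then add 0.1879 M of E.
Step 2:
                  E         J         D         M
  init        1.135 1.6555e-04     1.316    0.2126
  Δ       -5.8926e-05 -3.9284e-05 1.9642e-05 5.8926e-05
  eq          1.135 1.2627e-04     1.316    0.2127
  solve Keq expr → x = 1.9642e-05; check Q = 5.4260e+05

Direction: forward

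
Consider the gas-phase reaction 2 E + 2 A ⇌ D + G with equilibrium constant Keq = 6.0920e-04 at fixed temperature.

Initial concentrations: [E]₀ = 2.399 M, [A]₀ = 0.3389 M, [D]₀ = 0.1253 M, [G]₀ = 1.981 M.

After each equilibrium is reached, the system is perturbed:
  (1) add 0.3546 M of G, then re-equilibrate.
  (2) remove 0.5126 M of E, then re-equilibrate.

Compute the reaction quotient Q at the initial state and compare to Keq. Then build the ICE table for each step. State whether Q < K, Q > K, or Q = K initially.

Q₀ = 0.3755 vs Keq = 6.0920e-04 ⇒ Q>K, reverse
Step 1:
                  E         A         D         G
  Initial     2.399    0.3389    0.1253     1.981
  Change      0.249     0.249   -0.1245   -0.1245
  Equil       2.648    0.5879 7.9529e-04     1.856
  solve Keq expr → x = -0.1245; check Q = 6.0920e-04
Then add 0.3546 M of G.
Step 2:
                  E         A         D         G
  Initial     2.648    0.5879 7.9529e-04     2.211
  Change  2.5360e-04 2.5360e-04 -1.2680e-04 -1.2680e-04
  Equil       2.648    0.5882 6.6849e-04     2.211
  solve Keq expr → x = -1.2680e-04; check Q = 6.0920e-04
Then remove 0.5126 M of E.
Step 3:
                  E         A         D         G
  Initial     2.136    0.5882 6.6849e-04     2.211
  Change  4.6563e-04 4.6563e-04 -2.3282e-04 -2.3282e-04
  Equil       2.136    0.5886 4.3567e-04     2.211
  solve Keq expr → x = -2.3282e-04; check Q = 6.0920e-04

Q₀ = 0.3755; Q > K (proceeds reverse)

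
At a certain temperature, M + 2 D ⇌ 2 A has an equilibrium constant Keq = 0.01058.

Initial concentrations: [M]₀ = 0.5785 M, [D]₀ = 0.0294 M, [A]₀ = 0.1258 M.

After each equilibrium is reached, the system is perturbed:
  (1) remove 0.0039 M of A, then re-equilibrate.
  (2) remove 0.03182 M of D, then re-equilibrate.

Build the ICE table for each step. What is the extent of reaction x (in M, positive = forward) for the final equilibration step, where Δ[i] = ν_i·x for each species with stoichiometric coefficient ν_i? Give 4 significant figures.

x = -0.0012 M

Q₀ = 31.65 vs Keq = 0.01058 ⇒ Q>K, reverse
Step 1:
                   M          D          A
  Initial     0.5785     0.0294     0.1258
  Change     0.05702      0.114     -0.114
  Equil       0.6355     0.1434    0.01176
  solve Keq expr → x = -0.05702; check Q = 0.01058
Then remove 0.0039 M of A.
Step 2:
                   M          D          A
  Initial     0.6355     0.1434   0.007862
  Change   -0.001795  -0.003589   0.003589
  Equil       0.6337     0.1398    0.01145
  solve Keq expr → x = 0.001795; check Q = 0.01058
Then remove 0.03182 M of D.
Step 3:
                   M          D          A
  Initial     0.6337      0.108    0.01145
  Change      0.0012     0.0024    -0.0024
  Equil       0.6349     0.1104   0.009051
  solve Keq expr → x = -0.0012; check Q = 0.01058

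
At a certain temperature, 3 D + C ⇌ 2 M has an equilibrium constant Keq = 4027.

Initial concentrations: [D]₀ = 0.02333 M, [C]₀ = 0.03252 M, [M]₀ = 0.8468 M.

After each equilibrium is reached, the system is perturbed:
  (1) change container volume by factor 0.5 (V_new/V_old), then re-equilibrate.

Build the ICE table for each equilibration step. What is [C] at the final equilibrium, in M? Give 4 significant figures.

[C]_eq = 0.1095 M

Q₀ = 1.7365e+06 vs Keq = 4027 ⇒ Q>K, reverse
Step 1:
                    D           C           M
  init        0.02333     0.03252      0.8468
  Δ            0.1066     0.03555    -0.07109
  eq             0.13     0.06807      0.7757
  solve Keq expr → x = -0.03555; check Q = 4027
Then change container volume by factor 0.5 (V_new/V_old).
Step 2:
                    D           C           M
  init         0.2599      0.1361       1.551
  Δ          -0.07986    -0.02662     0.05324
  eq           0.1801      0.1095       1.605
  solve Keq expr → x = 0.02662; check Q = 4027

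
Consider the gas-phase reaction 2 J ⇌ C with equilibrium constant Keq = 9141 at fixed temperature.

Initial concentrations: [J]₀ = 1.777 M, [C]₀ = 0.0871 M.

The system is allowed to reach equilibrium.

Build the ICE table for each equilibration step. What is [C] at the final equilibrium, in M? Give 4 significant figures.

Q₀ = 0.02758 vs Keq = 9141 ⇒ Q<K, forward
Step 1:
                   J          C
  I            1.777     0.0871
  C           -1.767     0.8833
  E           0.0103     0.9704
  solve Keq expr → x = 0.8833; check Q = 9141

[C]_eq = 0.9704 M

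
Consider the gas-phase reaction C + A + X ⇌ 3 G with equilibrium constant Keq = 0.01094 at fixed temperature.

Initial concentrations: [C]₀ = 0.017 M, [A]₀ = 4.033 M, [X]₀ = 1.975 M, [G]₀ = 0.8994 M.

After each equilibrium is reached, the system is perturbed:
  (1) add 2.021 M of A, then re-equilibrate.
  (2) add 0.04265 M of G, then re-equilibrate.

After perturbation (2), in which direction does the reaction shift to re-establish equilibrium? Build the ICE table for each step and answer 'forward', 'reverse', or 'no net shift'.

Q₀ = 5.373 vs Keq = 0.01094 ⇒ Q>K, reverse
Step 1:
                    C           A           X           G
  I             0.017       4.033       1.975      0.8994
  C            0.2057      0.2057      0.2057      -0.617
  E            0.2227       4.239       2.181      0.2824
  solve Keq expr → x = -0.2057; check Q = 0.01094
Then add 2.021 M of A.
Step 2:
                    C           A           X           G
  I            0.2227        6.26       2.181      0.2824
  C          -0.01102    -0.01102    -0.01102     0.03307
  E            0.2116       6.249        2.17      0.3155
  solve Keq expr → x = 0.01102; check Q = 0.01094
Then add 0.04265 M of G.
Step 3:
                    C           A           X           G
  I            0.2116       6.249        2.17      0.3581
  C             0.012       0.012       0.012      -0.036
  E            0.2236       6.261       2.182      0.3221
  solve Keq expr → x = -0.012; check Q = 0.01094

Direction: reverse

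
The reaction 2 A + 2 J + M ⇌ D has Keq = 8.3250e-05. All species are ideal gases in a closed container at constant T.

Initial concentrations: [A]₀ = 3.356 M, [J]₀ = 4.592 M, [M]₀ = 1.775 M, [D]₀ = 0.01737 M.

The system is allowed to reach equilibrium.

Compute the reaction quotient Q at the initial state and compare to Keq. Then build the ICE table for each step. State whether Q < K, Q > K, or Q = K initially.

Q₀ = 4.1205e-05; Q < K (proceeds forward)

Q₀ = 4.1205e-05 vs Keq = 8.3250e-05 ⇒ Q<K, forward
Step 1:
                    A           J           M           D
  init          3.356       4.592       1.775     0.01737
  Δ           -0.0325     -0.0325    -0.01625     0.01625
  eq            3.323       4.559       1.759     0.03362
  solve Keq expr → x = 0.01625; check Q = 8.3250e-05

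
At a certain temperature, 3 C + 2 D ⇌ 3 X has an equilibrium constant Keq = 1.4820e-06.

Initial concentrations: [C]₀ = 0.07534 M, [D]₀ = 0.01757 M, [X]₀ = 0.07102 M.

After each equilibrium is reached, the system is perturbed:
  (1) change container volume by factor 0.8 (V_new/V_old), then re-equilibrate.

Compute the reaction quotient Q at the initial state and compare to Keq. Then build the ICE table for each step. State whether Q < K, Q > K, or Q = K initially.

Q₀ = 2713 vs Keq = 1.4820e-06 ⇒ Q>K, reverse
Step 1:
                    C           D           X
  I           0.07534     0.01757     0.07102
  C           0.07075     0.04717    -0.07075
  E            0.1461     0.06474  2.6854e-04
  solve Keq expr → x = -0.02358; check Q = 1.4820e-06
Then change container volume by factor 0.8 (V_new/V_old).
Step 2:
                    C           D           X
  I            0.1826     0.08092  3.3568e-04
  C       -5.3613e-05 -3.5742e-05  5.3613e-05
  E            0.1826     0.08089  3.8929e-04
  solve Keq expr → x = 1.7871e-05; check Q = 1.4820e-06

Q₀ = 2713; Q > K (proceeds reverse)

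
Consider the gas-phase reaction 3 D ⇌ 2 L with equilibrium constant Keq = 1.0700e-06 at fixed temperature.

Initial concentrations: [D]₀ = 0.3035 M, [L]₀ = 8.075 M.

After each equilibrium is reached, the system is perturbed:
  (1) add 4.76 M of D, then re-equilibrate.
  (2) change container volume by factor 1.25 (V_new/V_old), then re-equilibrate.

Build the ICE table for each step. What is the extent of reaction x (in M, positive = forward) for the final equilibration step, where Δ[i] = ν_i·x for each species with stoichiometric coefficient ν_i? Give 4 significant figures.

x = -0.003054 M

Q₀ = 2332 vs Keq = 1.0700e-06 ⇒ Q>K, reverse
Step 1:
                    D           L
  init         0.3035       8.075
  Δ             12.05       -8.03
  eq            12.35     0.04489
  solve Keq expr → x = -4.015; check Q = 1.0700e-06
Then add 4.76 M of D.
Step 2:
                    D           L
  init          17.11     0.04489
  Δ          -0.04207     0.02804
  eq            17.07     0.07293
  solve Keq expr → x = 0.01402; check Q = 1.0700e-06
Then change container volume by factor 1.25 (V_new/V_old).
Step 3:
                    D           L
  init          13.65     0.05834
  Δ          0.009161   -0.006107
  eq            13.66     0.05224
  solve Keq expr → x = -0.003054; check Q = 1.0700e-06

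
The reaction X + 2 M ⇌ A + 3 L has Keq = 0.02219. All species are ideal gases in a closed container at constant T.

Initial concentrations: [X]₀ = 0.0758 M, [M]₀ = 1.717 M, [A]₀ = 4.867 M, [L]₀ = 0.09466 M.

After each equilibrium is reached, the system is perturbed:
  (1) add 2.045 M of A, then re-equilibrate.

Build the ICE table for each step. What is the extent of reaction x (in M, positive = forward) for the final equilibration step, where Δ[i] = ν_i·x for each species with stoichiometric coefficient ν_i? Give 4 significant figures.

x = -0.003173 M

Q₀ = 0.01847 vs Keq = 0.02219 ⇒ Q<K, forward
Step 1:
                    X           M           A           L
  init         0.0758       1.717       4.867     0.09466
  Δ         -0.001689   -0.003379    0.001689    0.005068
  eq          0.07411       1.714       4.869     0.09973
  solve Keq expr → x = 0.001689; check Q = 0.02219
Then add 2.045 M of A.
Step 2:
                    X           M           A           L
  init        0.07411       1.714       6.914     0.09973
  Δ          0.003173    0.006345   -0.003173   -0.009518
  eq          0.07728        1.72       6.911     0.09021
  solve Keq expr → x = -0.003173; check Q = 0.02219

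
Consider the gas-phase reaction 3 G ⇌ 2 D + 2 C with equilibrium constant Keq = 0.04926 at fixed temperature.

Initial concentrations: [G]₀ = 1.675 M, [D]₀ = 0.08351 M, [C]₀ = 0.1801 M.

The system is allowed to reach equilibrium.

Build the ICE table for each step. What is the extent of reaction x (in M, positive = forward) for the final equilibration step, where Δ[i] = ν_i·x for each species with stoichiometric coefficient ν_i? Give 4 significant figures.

x = 0.1894 M

Q₀ = 4.8135e-05 vs Keq = 0.04926 ⇒ Q<K, forward
Step 1:
                  G         D         C
  Initial     1.675   0.08351    0.1801
  Change    -0.5682    0.3788    0.3788
  Equil       1.107    0.4623    0.5589
  solve Keq expr → x = 0.1894; check Q = 0.04926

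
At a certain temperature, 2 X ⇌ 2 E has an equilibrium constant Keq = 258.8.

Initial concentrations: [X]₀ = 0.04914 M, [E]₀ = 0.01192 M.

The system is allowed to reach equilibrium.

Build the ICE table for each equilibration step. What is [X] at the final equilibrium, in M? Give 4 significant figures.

Q₀ = 0.05884 vs Keq = 258.8 ⇒ Q<K, forward
Step 1:
                   X          E
  init       0.04914    0.01192
  Δ         -0.04557    0.04557
  eq        0.003573    0.05749
  solve Keq expr → x = 0.02278; check Q = 258.8

[X]_eq = 0.003573 M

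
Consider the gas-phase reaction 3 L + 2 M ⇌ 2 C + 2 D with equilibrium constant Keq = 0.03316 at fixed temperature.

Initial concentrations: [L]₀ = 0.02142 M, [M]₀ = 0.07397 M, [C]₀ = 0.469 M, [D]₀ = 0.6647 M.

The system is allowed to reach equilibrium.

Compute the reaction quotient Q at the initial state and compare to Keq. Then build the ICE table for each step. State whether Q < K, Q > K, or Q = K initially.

Q₀ = 1.8073e+06; Q > K (proceeds reverse)

Q₀ = 1.8073e+06 vs Keq = 0.03316 ⇒ Q>K, reverse
Step 1:
                  L         M         C         D
  I         0.02142   0.07397     0.469    0.6647
  C          0.5399      0.36     -0.36     -0.36
  E          0.5613    0.4339     0.109    0.3047
  solve Keq expr → x = -0.18; check Q = 0.03316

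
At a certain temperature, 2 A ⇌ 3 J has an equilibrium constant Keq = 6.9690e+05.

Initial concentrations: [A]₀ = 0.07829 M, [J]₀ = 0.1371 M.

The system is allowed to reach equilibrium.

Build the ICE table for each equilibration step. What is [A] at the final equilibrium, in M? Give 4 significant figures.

Q₀ = 0.4204 vs Keq = 6.9690e+05 ⇒ Q<K, forward
Step 1:
                   A          J
  init       0.07829     0.1371
  Δ         -0.07814     0.1172
  eq      1.5362e-04     0.2543
  solve Keq expr → x = 0.03907; check Q = 6.9690e+05

[A]_eq = 1.5362e-04 M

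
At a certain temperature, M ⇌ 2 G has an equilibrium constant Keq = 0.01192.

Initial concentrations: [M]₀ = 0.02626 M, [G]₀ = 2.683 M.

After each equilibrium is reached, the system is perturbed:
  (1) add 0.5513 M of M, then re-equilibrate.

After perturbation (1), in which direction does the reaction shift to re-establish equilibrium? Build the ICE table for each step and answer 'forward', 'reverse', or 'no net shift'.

Direction: forward

Q₀ = 274.1 vs Keq = 0.01192 ⇒ Q>K, reverse
Step 1:
                  M         G
  Initial   0.02626     2.683
  Change      1.279    -2.558
  Equil       1.305    0.1247
  solve Keq expr → x = -1.279; check Q = 0.01192
Then add 0.5513 M of M.
Step 2:
                  M         G
  Initial     1.857    0.1247
  Change   -0.01178   0.02355
  Equil       1.845    0.1483
  solve Keq expr → x = 0.01178; check Q = 0.01192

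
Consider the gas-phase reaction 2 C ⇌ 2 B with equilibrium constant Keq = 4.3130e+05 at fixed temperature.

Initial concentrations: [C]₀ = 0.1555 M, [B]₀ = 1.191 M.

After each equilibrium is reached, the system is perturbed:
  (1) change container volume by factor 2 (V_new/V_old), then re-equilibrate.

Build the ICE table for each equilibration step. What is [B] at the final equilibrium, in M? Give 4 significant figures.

Q₀ = 58.66 vs Keq = 4.3130e+05 ⇒ Q<K, forward
Step 1:
                  C         B
  I          0.1555     1.191
  C         -0.1535    0.1535
  E        0.002047     1.344
  solve Keq expr → x = 0.07673; check Q = 4.3130e+05
Then change container volume by factor 2 (V_new/V_old).
Step 2:
                  C         B
  I        0.001024    0.6722
  C               0         0
  E        0.001024    0.6722
  solve Keq expr → x = 0; check Q = 4.3130e+05

[B]_eq = 0.6722 M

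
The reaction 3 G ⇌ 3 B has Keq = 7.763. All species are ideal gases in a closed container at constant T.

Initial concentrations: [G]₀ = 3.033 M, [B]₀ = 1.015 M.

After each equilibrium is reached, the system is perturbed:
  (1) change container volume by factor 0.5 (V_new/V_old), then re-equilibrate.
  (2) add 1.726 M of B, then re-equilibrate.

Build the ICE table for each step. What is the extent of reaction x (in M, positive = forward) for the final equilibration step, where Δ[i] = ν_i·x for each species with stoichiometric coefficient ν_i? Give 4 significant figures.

Q₀ = 0.03748 vs Keq = 7.763 ⇒ Q<K, forward
Step 1:
                   G          B
  init         3.033      1.015
  Δ           -1.675      1.675
  eq           1.358       2.69
  solve Keq expr → x = 0.5582; check Q = 7.763
Then change container volume by factor 0.5 (V_new/V_old).
Step 2:
                   G          B
  init         2.717      5.379
  Δ                0          0
  eq           2.717      5.379
  solve Keq expr → x = 0; check Q = 7.763
Then add 1.726 M of B.
Step 3:
                   G          B
  init         2.717      7.105
  Δ           0.5792    -0.5792
  eq           3.296      6.526
  solve Keq expr → x = -0.1931; check Q = 7.763

x = -0.1931 M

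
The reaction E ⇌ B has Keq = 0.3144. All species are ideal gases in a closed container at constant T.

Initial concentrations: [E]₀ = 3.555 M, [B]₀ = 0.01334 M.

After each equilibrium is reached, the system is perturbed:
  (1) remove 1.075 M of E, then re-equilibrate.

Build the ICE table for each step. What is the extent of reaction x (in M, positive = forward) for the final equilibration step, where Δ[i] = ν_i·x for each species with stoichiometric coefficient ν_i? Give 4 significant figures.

x = -0.2571 M

Q₀ = 0.003752 vs Keq = 0.3144 ⇒ Q<K, forward
Step 1:
                    E           B
  I             3.555     0.01334
  C           -0.8402      0.8402
  E             2.715      0.8535
  solve Keq expr → x = 0.8402; check Q = 0.3144
Then remove 1.075 M of E.
Step 2:
                    E           B
  I              1.64      0.8535
  C            0.2571     -0.2571
  E             1.897      0.5964
  solve Keq expr → x = -0.2571; check Q = 0.3144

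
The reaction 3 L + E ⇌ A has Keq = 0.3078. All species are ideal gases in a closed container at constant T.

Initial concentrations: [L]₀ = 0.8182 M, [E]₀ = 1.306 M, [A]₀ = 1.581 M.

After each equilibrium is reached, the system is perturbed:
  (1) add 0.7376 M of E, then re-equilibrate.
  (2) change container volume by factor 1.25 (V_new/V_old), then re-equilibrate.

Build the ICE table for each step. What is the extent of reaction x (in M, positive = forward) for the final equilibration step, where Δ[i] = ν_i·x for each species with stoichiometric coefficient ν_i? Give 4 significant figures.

Q₀ = 2.21 vs Keq = 0.3078 ⇒ Q>K, reverse
Step 1:
                    L           E           A
  I            0.8182       1.306       1.581
  C             0.617      0.2057     -0.2057
  E             1.435       1.512       1.375
  solve Keq expr → x = -0.2057; check Q = 0.3078
Then add 0.7376 M of E.
Step 2:
                    L           E           A
  I             1.435       2.249       1.375
  C           -0.1529    -0.05098     0.05098
  E             1.282       2.198       1.426
  solve Keq expr → x = 0.05098; check Q = 0.3078
Then change container volume by factor 1.25 (V_new/V_old).
Step 3:
                    L           E           A
  I             1.026       1.759       1.141
  C            0.2129     0.07095    -0.07095
  E             1.239        1.83        1.07
  solve Keq expr → x = -0.07095; check Q = 0.3078

x = -0.07095 M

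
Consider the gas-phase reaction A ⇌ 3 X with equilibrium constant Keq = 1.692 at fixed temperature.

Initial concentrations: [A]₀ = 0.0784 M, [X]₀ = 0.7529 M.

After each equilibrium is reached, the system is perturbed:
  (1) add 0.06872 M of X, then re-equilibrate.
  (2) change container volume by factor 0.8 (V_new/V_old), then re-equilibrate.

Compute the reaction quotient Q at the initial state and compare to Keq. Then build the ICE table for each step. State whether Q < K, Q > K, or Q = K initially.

Q₀ = 5.444; Q > K (proceeds reverse)

Q₀ = 5.444 vs Keq = 1.692 ⇒ Q>K, reverse
Step 1:
                   A          X
  init        0.0784     0.7529
  Δ          0.05038    -0.1511
  eq          0.1288     0.6018
  solve Keq expr → x = -0.05038; check Q = 1.692
Then add 0.06872 M of X.
Step 2:
                   A          X
  init        0.1288     0.6705
  Δ          0.01527   -0.04582
  eq          0.1441     0.6247
  solve Keq expr → x = -0.01527; check Q = 1.692
Then change container volume by factor 0.8 (V_new/V_old).
Step 3:
                   A          X
  init        0.1801     0.7808
  Δ          0.02576   -0.07727
  eq          0.2058     0.7036
  solve Keq expr → x = -0.02576; check Q = 1.692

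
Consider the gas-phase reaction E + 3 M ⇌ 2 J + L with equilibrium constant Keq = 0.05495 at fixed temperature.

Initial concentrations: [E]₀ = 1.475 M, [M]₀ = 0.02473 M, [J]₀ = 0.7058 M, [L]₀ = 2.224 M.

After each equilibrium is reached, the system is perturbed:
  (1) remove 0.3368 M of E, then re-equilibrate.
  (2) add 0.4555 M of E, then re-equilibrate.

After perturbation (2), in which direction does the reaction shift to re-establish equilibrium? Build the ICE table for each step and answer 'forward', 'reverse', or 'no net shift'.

Direction: forward

Q₀ = 4.9663e+04 vs Keq = 0.05495 ⇒ Q>K, reverse
Step 1:
                    E           M           J           L
  init          1.475     0.02473      0.7058       2.224
  Δ             0.269      0.8069     -0.5379      -0.269
  eq            1.744      0.8316      0.1679       1.955
  solve Keq expr → x = -0.269; check Q = 0.05495
Then remove 0.3368 M of E.
Step 2:
                    E           M           J           L
  init          1.407      0.8316      0.1679       1.955
  Δ          0.005859     0.01758    -0.01172   -0.005859
  eq            1.413      0.8492      0.1562       1.949
  solve Keq expr → x = -0.005859; check Q = 0.05495
Then add 0.4555 M of E.
Step 3:
                    E           M           J           L
  init          1.869      0.8492      0.1562       1.949
  Δ         -0.007715    -0.02314     0.01543    0.007715
  eq            1.861       0.826      0.1716       1.957
  solve Keq expr → x = 0.007715; check Q = 0.05495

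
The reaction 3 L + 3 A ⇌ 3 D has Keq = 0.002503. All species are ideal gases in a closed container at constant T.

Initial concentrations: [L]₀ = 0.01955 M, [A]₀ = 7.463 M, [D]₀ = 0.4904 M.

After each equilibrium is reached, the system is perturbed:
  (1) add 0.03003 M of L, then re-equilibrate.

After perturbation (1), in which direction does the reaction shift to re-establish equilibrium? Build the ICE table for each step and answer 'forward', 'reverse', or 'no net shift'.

Q₀ = 37.97 vs Keq = 0.002503 ⇒ Q>K, reverse
Step 1:
                   L          A          D
  I          0.01955      7.463     0.4904
  C           0.2299     0.2299    -0.2299
  E           0.2494      7.693     0.2605
  solve Keq expr → x = -0.07663; check Q = 0.002503
Then add 0.03003 M of L.
Step 2:
                   L          A          D
  I           0.2795      7.693     0.2605
  C         -0.01508   -0.01508    0.01508
  E           0.2644      7.678     0.2756
  solve Keq expr → x = 0.005026; check Q = 0.002503

Direction: forward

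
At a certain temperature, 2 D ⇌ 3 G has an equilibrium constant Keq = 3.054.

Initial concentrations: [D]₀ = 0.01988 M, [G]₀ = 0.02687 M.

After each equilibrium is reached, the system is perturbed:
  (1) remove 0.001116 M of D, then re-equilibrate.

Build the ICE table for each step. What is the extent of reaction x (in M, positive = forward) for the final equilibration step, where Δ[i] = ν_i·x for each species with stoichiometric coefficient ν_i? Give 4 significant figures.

Q₀ = 0.04909 vs Keq = 3.054 ⇒ Q<K, forward
Step 1:
                    D           G
  I           0.01988     0.02687
  C          -0.01391     0.02087
  E          0.005968     0.04774
  solve Keq expr → x = 0.006956; check Q = 3.054
Then remove 0.001116 M of D.
Step 2:
                    D           G
  I          0.004852     0.04774
  C        8.7231e-04   -0.001308
  E          0.005725     0.04643
  solve Keq expr → x = -4.3615e-04; check Q = 3.054

x = -4.3615e-04 M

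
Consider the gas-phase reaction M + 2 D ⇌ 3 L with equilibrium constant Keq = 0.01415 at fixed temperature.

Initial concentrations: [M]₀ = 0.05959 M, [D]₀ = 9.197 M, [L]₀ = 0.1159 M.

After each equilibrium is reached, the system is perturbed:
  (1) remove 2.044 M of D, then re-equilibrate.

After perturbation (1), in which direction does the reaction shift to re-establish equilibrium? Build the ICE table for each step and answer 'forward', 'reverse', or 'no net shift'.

Q₀ = 3.0888e-04 vs Keq = 0.01415 ⇒ Q<K, forward
Step 1:
                  M         D         L
  I         0.05959     9.197    0.1159
  C        -0.04576  -0.09152    0.1373
  E         0.01383     9.105    0.2532
  solve Keq expr → x = 0.04576; check Q = 0.01415
Then remove 2.044 M of D.
Step 2:
                  M         D         L
  I         0.01383     7.061    0.2532
  C        0.005151    0.0103  -0.01545
  E         0.01898     7.072    0.2377
  solve Keq expr → x = -0.005151; check Q = 0.01415

Direction: reverse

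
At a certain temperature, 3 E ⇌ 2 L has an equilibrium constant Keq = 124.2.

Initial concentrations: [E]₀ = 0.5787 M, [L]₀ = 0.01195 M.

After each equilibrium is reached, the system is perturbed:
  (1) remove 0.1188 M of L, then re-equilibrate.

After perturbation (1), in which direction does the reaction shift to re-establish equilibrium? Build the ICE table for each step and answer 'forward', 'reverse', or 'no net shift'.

Q₀ = 7.3684e-04 vs Keq = 124.2 ⇒ Q<K, forward
Step 1:
                  E         L
  init       0.5787   0.01195
  Δ         -0.4823    0.3215
  eq        0.09639    0.3335
  solve Keq expr → x = 0.1608; check Q = 124.2
Then remove 0.1188 M of L.
Step 2:
                  E         L
  init      0.09639    0.2147
  Δ        -0.02138   0.01425
  eq        0.07501    0.2289
  solve Keq expr → x = 0.007126; check Q = 124.2

Direction: forward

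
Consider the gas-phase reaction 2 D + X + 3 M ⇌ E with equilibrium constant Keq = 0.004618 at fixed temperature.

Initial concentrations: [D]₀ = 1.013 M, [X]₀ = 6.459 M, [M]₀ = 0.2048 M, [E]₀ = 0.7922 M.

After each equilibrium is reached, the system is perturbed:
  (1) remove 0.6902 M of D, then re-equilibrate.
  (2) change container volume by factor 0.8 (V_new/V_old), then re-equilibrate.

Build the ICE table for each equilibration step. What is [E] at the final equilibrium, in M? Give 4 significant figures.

Q₀ = 13.91 vs Keq = 0.004618 ⇒ Q>K, reverse
Step 1:
                  D         X         M         E
  Initial     1.013     6.459    0.2048    0.7922
  Change     0.8548    0.4274     1.282   -0.4274
  Equil       1.868     6.886     1.487    0.3648
  solve Keq expr → x = -0.4274; check Q = 0.004618
Then remove 0.6902 M of D.
Step 2:
                  D         X         M         E
  Initial     1.178     6.886     1.487    0.3648
  Change     0.1532   0.07661    0.2298  -0.07661
  Equil       1.331     6.963     1.717    0.2882
  solve Keq expr → x = -0.07661; check Q = 0.004618
Then change container volume by factor 0.8 (V_new/V_old).
Step 3:
                  D         X         M         E
  Initial     1.664     8.704     2.146    0.3602
  Change    -0.2304   -0.1152   -0.3456    0.1152
  Equil       1.433     8.589       1.8    0.4754
  solve Keq expr → x = 0.1152; check Q = 0.004618

[E]_eq = 0.4754 M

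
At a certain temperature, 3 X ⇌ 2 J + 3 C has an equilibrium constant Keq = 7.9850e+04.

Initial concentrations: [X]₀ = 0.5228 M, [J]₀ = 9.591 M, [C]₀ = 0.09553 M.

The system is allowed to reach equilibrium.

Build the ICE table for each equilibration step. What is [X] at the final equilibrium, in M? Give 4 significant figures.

[X]_eq = 0.0598 M

Q₀ = 0.5612 vs Keq = 7.9850e+04 ⇒ Q<K, forward
Step 1:
                    X           J           C
  I            0.5228       9.591     0.09553
  C            -0.463      0.3087       0.463
  E            0.0598         9.9      0.5585
  solve Keq expr → x = 0.1543; check Q = 7.9850e+04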